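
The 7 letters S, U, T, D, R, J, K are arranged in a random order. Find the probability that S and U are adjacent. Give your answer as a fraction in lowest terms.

There are 7! = 5040 arrangements.
Treat S and U as a block: 6! arrangements of the blocks × 2 orders within the block = 2·720 = 1440.
Probability = 1440/5040 = 2/7.

2/7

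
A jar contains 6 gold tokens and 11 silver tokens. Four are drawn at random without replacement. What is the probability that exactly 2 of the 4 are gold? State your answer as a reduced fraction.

The sample space is all 4-subsets of the 17: C(17,4) = 2380.
Selections with exactly 2 gold: choose 2 of the 6 gold and 2 of the 11 silver, C(6,2)·C(11,2) = 15·55 = 825.
Probability = 825/2380 = 165/476.

165/476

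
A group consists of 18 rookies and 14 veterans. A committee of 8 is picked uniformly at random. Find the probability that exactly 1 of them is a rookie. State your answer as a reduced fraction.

Total number of selections: C(32,8) = 10518300.
Selections with exactly 1 rookie: choose 1 of the 18 rookies and 7 of the 14 veterans, C(18,1)·C(14,7) = 18·3432 = 61776.
Probability = 61776/10518300 = 132/22475.

132/22475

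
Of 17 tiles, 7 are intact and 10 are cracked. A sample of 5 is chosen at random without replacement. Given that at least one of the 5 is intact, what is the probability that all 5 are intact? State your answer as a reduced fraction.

3/848

Work in counts. Selections with at least one intact: C(17,5) − C(10,5) = 6188 − 252 = 5936.
Of those, selections where all 5 are intact: C(7,5) = 21.
Conditional probability = 21/5936 = 3/848.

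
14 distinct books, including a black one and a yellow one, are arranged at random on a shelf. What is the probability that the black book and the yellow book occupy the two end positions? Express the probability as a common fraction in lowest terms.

There are 14! = 87178291200 arrangements.
Place the black book and the yellow book at the ends in 2 ways, arrange the remaining 12 in 12! = 479001600 ways: 2·479001600 = 958003200.
Probability = 958003200/87178291200 = 1/91.

1/91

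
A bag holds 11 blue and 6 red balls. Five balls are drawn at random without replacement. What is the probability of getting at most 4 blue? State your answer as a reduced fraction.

409/442

There are C(17,5) = 6188 ways to choose the 5.
The complement is exactly 5 blue: C(11,5)·C(6,0) = 462.
Probability = 1 − 462/6188 = 5726/6188 = 409/442.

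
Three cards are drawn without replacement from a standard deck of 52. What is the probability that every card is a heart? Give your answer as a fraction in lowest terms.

11/850

There are C(52,3) = 22100 possible 3-card hands.
Hands that are all hearts: C(13,3) = 286.
Probability = 286/22100 = 11/850.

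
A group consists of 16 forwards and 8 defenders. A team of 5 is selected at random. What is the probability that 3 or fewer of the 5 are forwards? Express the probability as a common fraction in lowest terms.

421/759

Total selections: C(24,5) = 42504.
Count the complement (more than 3 forwards): C(16,4)·C(8,1) + C(16,5)·C(8,0) = 14560 + 4368 = 18928.
Probability = 1 − 18928/42504 = 23576/42504 = 421/759.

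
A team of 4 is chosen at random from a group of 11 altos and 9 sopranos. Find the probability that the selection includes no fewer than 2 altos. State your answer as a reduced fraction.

253/323

There are C(20,4) = 4845 ways to choose the 4.
Count the complement (fewer than 2 altos): C(11,0)·C(9,4) + C(11,1)·C(9,3) = 126 + 924 = 1050.
Probability = 1 − 1050/4845 = 3795/4845 = 253/323.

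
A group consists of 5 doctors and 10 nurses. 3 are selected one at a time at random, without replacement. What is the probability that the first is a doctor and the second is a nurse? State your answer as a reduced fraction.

5/21

Multiply the conditional probabilities at each draw: 5/15 · 10/14 = 50/210 = 5/21.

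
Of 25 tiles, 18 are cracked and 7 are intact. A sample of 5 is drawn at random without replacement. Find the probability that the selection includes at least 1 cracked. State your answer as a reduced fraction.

2529/2530

There are C(25,5) = 53130 ways to choose the 5.
Favorable selections (at least 1 cracked): C(18,1)·C(7,4) + C(18,2)·C(7,3) + C(18,3)·C(7,2) + C(18,4)·C(7,1) + C(18,5)·C(7,0) = 630 + 5355 + 17136 + 21420 + 8568 = 53109.
Probability = 53109/53130 = 2529/2530.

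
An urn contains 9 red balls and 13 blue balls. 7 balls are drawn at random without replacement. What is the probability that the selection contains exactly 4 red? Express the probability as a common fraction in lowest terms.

273/1292

The sample space is all 7-subsets of the 22: C(22,7) = 170544.
Selections with exactly 4 red: choose 4 of the 9 red and 3 of the 13 blue, C(9,4)·C(13,3) = 126·286 = 36036.
Probability = 36036/170544 = 273/1292.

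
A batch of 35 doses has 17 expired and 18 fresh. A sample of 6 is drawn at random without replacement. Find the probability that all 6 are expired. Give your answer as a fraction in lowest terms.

There are C(35,6) = 1623160 possible selections.
Selections with all expired: C(17,6) = 12376.
Probability = 12376/1623160 = 13/1705.

13/1705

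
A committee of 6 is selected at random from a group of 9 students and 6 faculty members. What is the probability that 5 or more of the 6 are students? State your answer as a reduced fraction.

Total selections: C(15,6) = 5005.
Favorable selections (5 or more students): C(9,5)·C(6,1) + C(9,6)·C(6,0) = 756 + 84 = 840.
Probability = 840/5005 = 24/143.

24/143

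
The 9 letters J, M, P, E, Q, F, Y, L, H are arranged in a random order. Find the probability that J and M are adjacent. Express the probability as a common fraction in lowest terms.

There are 9! = 362880 arrangements.
Treat J and M as a block: 8! arrangements of the blocks × 2 orders within the block = 2·40320 = 80640.
Probability = 80640/362880 = 2/9.

2/9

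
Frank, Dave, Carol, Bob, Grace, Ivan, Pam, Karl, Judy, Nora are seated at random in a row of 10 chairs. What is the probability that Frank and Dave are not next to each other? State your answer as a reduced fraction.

4/5

There are 10! = 3628800 arrangements.
Arrangements with Frank and Dave adjacent: 2·9! = 725760.
So not adjacent: 3628800 − 725760 = 2903040, probability 2903040/3628800 = 4/5.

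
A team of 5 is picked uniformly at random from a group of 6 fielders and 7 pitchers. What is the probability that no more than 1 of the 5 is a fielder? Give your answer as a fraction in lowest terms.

7/39

Total selections: C(13,5) = 1287.
Favorable selections (no more than 1 fielder): C(6,0)·C(7,5) + C(6,1)·C(7,4) = 21 + 210 = 231.
Probability = 231/1287 = 7/39.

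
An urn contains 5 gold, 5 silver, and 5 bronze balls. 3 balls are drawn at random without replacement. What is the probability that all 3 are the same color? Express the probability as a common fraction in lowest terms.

6/91

There are C(15,3) = 455 ways to draw 3 balls.
All same color: C(5,3) + C(5,3) + C(5,3) = 10 + 10 + 10 = 30.
Probability = 30/455 = 6/91.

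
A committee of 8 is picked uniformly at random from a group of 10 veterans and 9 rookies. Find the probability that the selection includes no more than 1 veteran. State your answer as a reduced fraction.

There are C(19,8) = 75582 ways to choose the 8.
Favorable selections (no more than 1 veteran): C(10,0)·C(9,8) + C(10,1)·C(9,7) = 9 + 360 = 369.
Probability = 369/75582 = 41/8398.

41/8398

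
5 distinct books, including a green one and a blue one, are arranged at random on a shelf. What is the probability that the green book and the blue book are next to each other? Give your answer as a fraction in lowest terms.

There are 5! = 120 arrangements.
Treat the green book and the blue book as a block: 4! arrangements of the blocks × 2 orders within the block = 2·24 = 48.
Probability = 48/120 = 2/5.

2/5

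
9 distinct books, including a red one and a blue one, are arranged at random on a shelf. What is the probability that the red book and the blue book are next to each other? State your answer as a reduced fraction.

2/9

There are 9! = 362880 arrangements.
Treat the red book and the blue book as a block: 8! arrangements of the blocks × 2 orders within the block = 2·40320 = 80640.
Probability = 80640/362880 = 2/9.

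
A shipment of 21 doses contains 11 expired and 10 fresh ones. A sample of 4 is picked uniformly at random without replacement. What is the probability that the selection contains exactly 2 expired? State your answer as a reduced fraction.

There are C(21,4) = 5985 ways to choose 4 from 21.
Selections with exactly 2 expired: choose 2 of the 11 expired and 2 of the 10 fresh, C(11,2)·C(10,2) = 55·45 = 2475.
Probability = 2475/5985 = 55/133.

55/133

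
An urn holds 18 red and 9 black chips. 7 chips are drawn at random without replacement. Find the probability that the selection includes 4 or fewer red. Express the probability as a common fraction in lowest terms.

Total selections: C(27,7) = 888030.
Count the complement (more than 4 red): C(18,5)·C(9,2) + C(18,6)·C(9,1) + C(18,7)·C(9,0) = 308448 + 167076 + 31824 = 507348.
Probability = 1 − 507348/888030 = 380682/888030 = 21149/49335.

21149/49335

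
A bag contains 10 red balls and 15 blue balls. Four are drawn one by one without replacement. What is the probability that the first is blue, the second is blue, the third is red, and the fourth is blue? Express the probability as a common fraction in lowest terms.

91/1012

Multiply the conditional probabilities at each draw: 15/25 · 14/24 · 10/23 · 13/22 = 27300/303600 = 91/1012.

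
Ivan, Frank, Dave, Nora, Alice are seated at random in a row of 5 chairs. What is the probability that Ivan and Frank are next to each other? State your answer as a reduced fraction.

2/5

There are 5! = 120 arrangements.
Treat Ivan and Frank as a block: 4! arrangements of the blocks × 2 orders within the block = 2·24 = 48.
Probability = 48/120 = 2/5.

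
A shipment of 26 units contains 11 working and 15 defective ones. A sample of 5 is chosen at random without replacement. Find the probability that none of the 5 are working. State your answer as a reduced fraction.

There are C(26,5) = 65780 possible selections.
Selections with no working (all defective): C(15,5) = 3003.
Probability = 3003/65780 = 21/460.

21/460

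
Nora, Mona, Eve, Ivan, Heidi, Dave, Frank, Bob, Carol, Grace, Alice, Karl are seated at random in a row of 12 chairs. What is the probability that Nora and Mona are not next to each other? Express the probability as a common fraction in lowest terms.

5/6

There are 12! = 479001600 arrangements.
Arrangements with Nora and Mona adjacent: 2·11! = 79833600.
So not adjacent: 479001600 − 79833600 = 399168000, probability 399168000/479001600 = 5/6.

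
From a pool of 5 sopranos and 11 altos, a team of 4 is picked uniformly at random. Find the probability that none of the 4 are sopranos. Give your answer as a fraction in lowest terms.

There are C(16,4) = 1820 possible selections.
Selections with no sopranos (all altos): C(11,4) = 330.
Probability = 330/1820 = 33/182.

33/182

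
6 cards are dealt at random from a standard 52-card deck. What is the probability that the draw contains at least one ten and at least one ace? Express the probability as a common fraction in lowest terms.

718637/5089630

There are C(52,6) = 20358520 possible draws.
By inclusion-exclusion on the complements, draws missing all tens or all aces: C(48,6) + C(48,6) − C(44,6) = 12271512 + 12271512 − 7059052 = 17483972.
So draws with at least one of each: 20358520 − 17483972 = 2874548, probability 2874548/20358520 = 718637/5089630.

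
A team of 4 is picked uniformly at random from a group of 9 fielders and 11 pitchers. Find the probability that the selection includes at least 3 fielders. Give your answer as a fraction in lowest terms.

70/323

There are C(20,4) = 4845 ways to choose the 4.
Favorable selections (at least 3 fielders): C(9,3)·C(11,1) + C(9,4)·C(11,0) = 924 + 126 = 1050.
Probability = 1050/4845 = 70/323.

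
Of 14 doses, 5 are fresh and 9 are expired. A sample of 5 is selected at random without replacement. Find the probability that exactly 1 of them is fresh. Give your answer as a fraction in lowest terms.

There are C(14,5) = 2002 ways to choose 5 from 14.
Selections with exactly 1 fresh: choose 1 of the 5 fresh and 4 of the 9 expired, C(5,1)·C(9,4) = 5·126 = 630.
Probability = 630/2002 = 45/143.

45/143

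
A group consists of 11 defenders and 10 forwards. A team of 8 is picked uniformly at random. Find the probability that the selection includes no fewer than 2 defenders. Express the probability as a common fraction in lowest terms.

1925/1938

Total selections: C(21,8) = 203490.
Favorable selections (no fewer than 2 defenders): C(11,2)·C(10,6) + C(11,3)·C(10,5) + C(11,4)·C(10,4) + C(11,5)·C(10,3) + C(11,6)·C(10,2) + C(11,7)·C(10,1) + C(11,8)·C(10,0) = 11550 + 41580 + 69300 + 55440 + 20790 + 3300 + 165 = 202125.
Probability = 202125/203490 = 1925/1938.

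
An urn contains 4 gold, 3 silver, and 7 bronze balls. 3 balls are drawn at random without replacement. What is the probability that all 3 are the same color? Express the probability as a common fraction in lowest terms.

There are C(14,3) = 364 ways to draw 3 balls.
All same color: C(4,3) + C(3,3) + C(7,3) = 4 + 1 + 35 = 40.
Probability = 40/364 = 10/91.

10/91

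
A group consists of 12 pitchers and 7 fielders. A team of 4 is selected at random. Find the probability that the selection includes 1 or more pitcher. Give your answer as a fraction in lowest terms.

3841/3876

Total selections: C(19,4) = 3876.
The complement is all 4 are fielders: C(7,4) = 35.
Probability = 1 − 35/3876 = 3841/3876.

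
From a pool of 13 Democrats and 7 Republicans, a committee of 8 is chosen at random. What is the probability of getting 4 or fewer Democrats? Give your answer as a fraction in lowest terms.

There are C(20,8) = 125970 ways to choose the 8.
Favorable selections (4 or fewer Democrats): C(13,1)·C(7,7) + C(13,2)·C(7,6) + C(13,3)·C(7,5) + C(13,4)·C(7,4) = 13 + 546 + 6006 + 25025 = 31590.
Probability = 31590/125970 = 81/323.

81/323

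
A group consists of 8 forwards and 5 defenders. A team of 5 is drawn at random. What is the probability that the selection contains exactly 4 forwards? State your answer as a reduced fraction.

There are C(13,5) = 1287 ways to choose 5 from 13.
Selections with exactly 4 forwards: choose 4 of the 8 forwards and 1 of the 5 defenders, C(8,4)·C(5,1) = 70·5 = 350.
Probability = 350/1287.

350/1287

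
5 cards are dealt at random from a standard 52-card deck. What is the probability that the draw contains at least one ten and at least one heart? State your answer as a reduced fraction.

229297/866320

There are C(52,5) = 2598960 possible draws.
By inclusion-exclusion on the complements, draws missing all tens or all hearts: C(48,5) + C(39,5) − C(36,5) = 1712304 + 575757 − 376992 = 1911069.
So draws with at least one of each: 2598960 − 1911069 = 687891, probability 687891/2598960 = 229297/866320.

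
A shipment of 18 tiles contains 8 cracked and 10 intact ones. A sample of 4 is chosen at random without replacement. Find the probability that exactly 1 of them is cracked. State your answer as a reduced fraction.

16/51

The sample space is all 4-subsets of the 18: C(18,4) = 3060.
Selections with exactly 1 cracked: choose 1 of the 8 cracked and 3 of the 10 intact, C(8,1)·C(10,3) = 8·120 = 960.
Probability = 960/3060 = 16/51.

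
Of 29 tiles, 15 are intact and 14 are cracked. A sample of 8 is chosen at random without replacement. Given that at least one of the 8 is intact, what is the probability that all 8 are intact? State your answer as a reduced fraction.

Work in counts. Selections with at least one intact: C(29,8) − C(14,8) = 4292145 − 3003 = 4289142.
Of those, selections where all 8 are intact: C(15,8) = 6435.
Conditional probability = 6435/4289142 = 15/9998.

15/9998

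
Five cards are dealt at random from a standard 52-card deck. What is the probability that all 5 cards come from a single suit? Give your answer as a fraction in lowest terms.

33/16660

There are C(52,5) = 2598960 possible 5-card hands.
Hands of one suit: 4 suits × C(13,5) = 4·1287 = 5148.
Probability = 5148/2598960 = 33/16660.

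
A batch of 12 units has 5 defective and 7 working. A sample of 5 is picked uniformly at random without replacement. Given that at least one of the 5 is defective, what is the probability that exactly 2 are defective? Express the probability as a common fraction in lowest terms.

Work in counts. Selections with at least one defective: C(12,5) − C(7,5) = 792 − 21 = 771.
Of those, selections where exactly 2 are defective: C(5,2)·C(7,3) = 10·35 = 350.
Conditional probability = 350/771.

350/771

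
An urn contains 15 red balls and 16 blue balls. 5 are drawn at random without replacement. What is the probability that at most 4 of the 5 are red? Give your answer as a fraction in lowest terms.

7948/8091

Total selections: C(31,5) = 169911.
Favorable selections (at most 4 red): C(15,0)·C(16,5) + C(15,1)·C(16,4) + C(15,2)·C(16,3) + C(15,3)·C(16,2) + C(15,4)·C(16,1) = 4368 + 27300 + 58800 + 54600 + 21840 = 166908.
Probability = 166908/169911 = 7948/8091.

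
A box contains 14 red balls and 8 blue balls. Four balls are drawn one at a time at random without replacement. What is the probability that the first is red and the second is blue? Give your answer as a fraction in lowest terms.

8/33

Multiply the conditional probabilities at each draw: 14/22 · 8/21 = 112/462 = 8/33.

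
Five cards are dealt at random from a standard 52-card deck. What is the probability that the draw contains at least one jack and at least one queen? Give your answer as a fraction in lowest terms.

There are C(52,5) = 2598960 possible draws.
By inclusion-exclusion on the complements, draws missing all jacks or all queens: C(48,5) + C(48,5) − C(44,5) = 1712304 + 1712304 − 1086008 = 2338600.
So draws with at least one of each: 2598960 − 2338600 = 260360, probability 260360/2598960 = 6509/64974.

6509/64974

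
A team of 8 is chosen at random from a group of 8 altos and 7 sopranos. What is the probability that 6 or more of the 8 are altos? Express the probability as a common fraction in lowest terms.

There are C(15,8) = 6435 ways to choose the 8.
Favorable selections (6 or more altos): C(8,6)·C(7,2) + C(8,7)·C(7,1) + C(8,8)·C(7,0) = 588 + 56 + 1 = 645.
Probability = 645/6435 = 43/429.

43/429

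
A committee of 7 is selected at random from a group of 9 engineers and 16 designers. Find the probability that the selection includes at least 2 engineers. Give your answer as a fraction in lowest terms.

There are C(25,7) = 480700 ways to choose the 7.
Count the complement (fewer than 2 engineers): C(9,0)·C(16,7) + C(9,1)·C(16,6) = 11440 + 72072 = 83512.
Probability = 1 − 83512/480700 = 397188/480700 = 9027/10925.

9027/10925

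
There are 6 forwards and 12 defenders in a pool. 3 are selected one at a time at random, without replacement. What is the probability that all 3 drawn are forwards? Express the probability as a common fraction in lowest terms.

Multiply the conditional probabilities at each draw: 6/18 · 5/17 · 4/16 = 120/4896 = 5/204.

5/204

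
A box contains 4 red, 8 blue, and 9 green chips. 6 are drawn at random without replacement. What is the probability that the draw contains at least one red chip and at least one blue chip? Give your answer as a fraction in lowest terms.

296/399

There are C(21,6) = 54264 possible draws.
By inclusion-exclusion on the complements, draws missing all red or all blue: C(17,6) + C(13,6) − C(9,6) = 12376 + 1716 − 84 = 14008.
So draws with at least one of each: 54264 − 14008 = 40256, probability 40256/54264 = 296/399.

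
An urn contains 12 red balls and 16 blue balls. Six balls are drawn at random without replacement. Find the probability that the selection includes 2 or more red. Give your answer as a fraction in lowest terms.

869/1035

Total selections: C(28,6) = 376740.
Count the complement (fewer than 2 red): C(12,0)·C(16,6) + C(12,1)·C(16,5) = 8008 + 52416 = 60424.
Probability = 1 − 60424/376740 = 316316/376740 = 869/1035.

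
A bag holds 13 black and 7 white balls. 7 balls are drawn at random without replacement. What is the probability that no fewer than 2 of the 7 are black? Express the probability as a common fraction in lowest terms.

19357/19380

Total selections: C(20,7) = 77520.
Count the complement (fewer than 2 black): C(13,0)·C(7,7) + C(13,1)·C(7,6) = 1 + 91 = 92.
Probability = 1 − 92/77520 = 77428/77520 = 19357/19380.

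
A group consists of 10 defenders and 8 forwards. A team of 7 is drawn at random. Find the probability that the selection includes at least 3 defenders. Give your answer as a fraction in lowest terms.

31/34

Total selections: C(18,7) = 31824.
Count the complement (fewer than 3 defenders): C(10,0)·C(8,7) + C(10,1)·C(8,6) + C(10,2)·C(8,5) = 8 + 280 + 2520 = 2808.
Probability = 1 − 2808/31824 = 29016/31824 = 31/34.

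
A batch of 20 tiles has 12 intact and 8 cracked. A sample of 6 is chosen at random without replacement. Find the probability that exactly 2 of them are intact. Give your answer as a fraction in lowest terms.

There are C(20,6) = 38760 ways to choose 6 from 20.
Selections with exactly 2 intact: choose 2 of the 12 intact and 4 of the 8 cracked, C(12,2)·C(8,4) = 66·70 = 4620.
Probability = 4620/38760 = 77/646.

77/646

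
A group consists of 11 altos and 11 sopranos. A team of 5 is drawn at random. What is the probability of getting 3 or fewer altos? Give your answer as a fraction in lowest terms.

Total selections: C(22,5) = 26334.
Count the complement (more than 3 altos): C(11,4)·C(11,1) + C(11,5)·C(11,0) = 3630 + 462 = 4092.
Probability = 1 − 4092/26334 = 22242/26334 = 337/399.

337/399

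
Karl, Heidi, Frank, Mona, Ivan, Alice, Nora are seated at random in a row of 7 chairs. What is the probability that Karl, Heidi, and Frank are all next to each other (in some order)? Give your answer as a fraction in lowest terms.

There are 7! = 5040 arrangements.
Treat the three as one block: 5! placements × 3! orders within the block = 120·6 = 720.
Probability = 720/5040 = 1/7.

1/7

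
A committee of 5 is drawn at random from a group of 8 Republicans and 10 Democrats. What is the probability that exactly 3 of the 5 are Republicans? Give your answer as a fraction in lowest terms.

The sample space is all 5-subsets of the 18: C(18,5) = 8568.
Selections with exactly 3 Republicans: choose 3 of the 8 Republicans and 2 of the 10 Democrats, C(8,3)·C(10,2) = 56·45 = 2520.
Probability = 2520/8568 = 5/17.

5/17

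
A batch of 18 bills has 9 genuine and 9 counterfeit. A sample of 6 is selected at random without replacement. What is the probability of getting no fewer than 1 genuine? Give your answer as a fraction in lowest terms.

220/221

There are C(18,6) = 18564 ways to choose the 6.
The complement is all 6 are counterfeit: C(9,6) = 84.
Probability = 1 − 84/18564 = 18480/18564 = 220/221.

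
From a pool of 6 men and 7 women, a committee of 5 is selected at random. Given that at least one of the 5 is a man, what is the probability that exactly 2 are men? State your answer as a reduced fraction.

Work in counts. Selections with at least one man: C(13,5) − C(7,5) = 1287 − 21 = 1266.
Of those, selections where exactly 2 are men: C(6,2)·C(7,3) = 15·35 = 525.
Conditional probability = 525/1266 = 175/422.

175/422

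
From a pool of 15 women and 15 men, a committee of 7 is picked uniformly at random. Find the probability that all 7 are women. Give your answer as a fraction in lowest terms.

There are C(30,7) = 2035800 possible selections.
Selections with all women: C(15,7) = 6435.
Probability = 6435/2035800 = 11/3480.

11/3480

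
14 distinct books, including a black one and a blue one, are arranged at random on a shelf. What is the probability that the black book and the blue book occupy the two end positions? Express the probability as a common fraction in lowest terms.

1/91

There are 14! = 87178291200 arrangements.
Place the black book and the blue book at the ends in 2 ways, arrange the remaining 12 in 12! = 479001600 ways: 2·479001600 = 958003200.
Probability = 958003200/87178291200 = 1/91.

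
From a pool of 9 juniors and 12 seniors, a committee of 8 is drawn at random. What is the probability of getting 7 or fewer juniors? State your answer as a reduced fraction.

22609/22610

Total selections: C(21,8) = 203490.
Favorable selections (7 or fewer juniors): C(9,0)·C(12,8) + C(9,1)·C(12,7) + C(9,2)·C(12,6) + C(9,3)·C(12,5) + C(9,4)·C(12,4) + C(9,5)·C(12,3) + C(9,6)·C(12,2) + C(9,7)·C(12,1) = 495 + 7128 + 33264 + 66528 + 62370 + 27720 + 5544 + 432 = 203481.
Probability = 203481/203490 = 22609/22610.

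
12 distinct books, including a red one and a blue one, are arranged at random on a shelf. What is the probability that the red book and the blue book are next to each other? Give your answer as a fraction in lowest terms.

There are 12! = 479001600 arrangements.
Treat the red book and the blue book as a block: 11! arrangements of the blocks × 2 orders within the block = 2·39916800 = 79833600.
Probability = 79833600/479001600 = 1/6.

1/6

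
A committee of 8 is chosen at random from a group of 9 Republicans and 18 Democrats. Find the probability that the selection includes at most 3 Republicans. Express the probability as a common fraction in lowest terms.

38182/49335

Total selections: C(27,8) = 2220075.
Favorable selections (at most 3 Republicans): C(9,0)·C(18,8) + C(9,1)·C(18,7) + C(9,2)·C(18,6) + C(9,3)·C(18,5) = 43758 + 286416 + 668304 + 719712 = 1718190.
Probability = 1718190/2220075 = 38182/49335.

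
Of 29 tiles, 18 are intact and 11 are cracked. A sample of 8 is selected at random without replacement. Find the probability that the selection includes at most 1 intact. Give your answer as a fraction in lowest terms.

37/26013

There are C(29,8) = 4292145 ways to choose the 8.
Favorable selections (at most 1 intact): C(18,0)·C(11,8) + C(18,1)·C(11,7) = 165 + 5940 = 6105.
Probability = 6105/4292145 = 37/26013.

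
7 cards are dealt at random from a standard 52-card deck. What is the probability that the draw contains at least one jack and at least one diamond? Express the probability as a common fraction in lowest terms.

53122231/133784560

There are C(52,7) = 133784560 possible draws.
By inclusion-exclusion on the complements, draws missing all jacks or all diamonds: C(48,7) + C(39,7) − C(36,7) = 73629072 + 15380937 − 8347680 = 80662329.
So draws with at least one of each: 133784560 − 80662329 = 53122231, probability 53122231/133784560.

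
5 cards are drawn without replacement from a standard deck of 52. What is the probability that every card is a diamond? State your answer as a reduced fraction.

33/66640

There are C(52,5) = 2598960 possible 5-card hands.
Hands that are all diamonds: C(13,5) = 1287.
Probability = 1287/2598960 = 33/66640.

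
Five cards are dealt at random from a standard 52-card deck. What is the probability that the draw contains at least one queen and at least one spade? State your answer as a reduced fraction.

There are C(52,5) = 2598960 possible draws.
By inclusion-exclusion on the complements, draws missing all queens or all spades: C(48,5) + C(39,5) − C(36,5) = 1712304 + 575757 − 376992 = 1911069.
So draws with at least one of each: 2598960 − 1911069 = 687891, probability 687891/2598960 = 229297/866320.

229297/866320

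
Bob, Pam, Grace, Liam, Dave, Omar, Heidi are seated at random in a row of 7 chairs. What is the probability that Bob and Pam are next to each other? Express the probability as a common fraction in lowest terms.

2/7

There are 7! = 5040 arrangements.
Treat Bob and Pam as a block: 6! arrangements of the blocks × 2 orders within the block = 2·720 = 1440.
Probability = 1440/5040 = 2/7.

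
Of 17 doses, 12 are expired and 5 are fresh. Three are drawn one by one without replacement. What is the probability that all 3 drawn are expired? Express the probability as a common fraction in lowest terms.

11/34

Multiply the conditional probabilities at each draw: 12/17 · 11/16 · 10/15 = 1320/4080 = 11/34.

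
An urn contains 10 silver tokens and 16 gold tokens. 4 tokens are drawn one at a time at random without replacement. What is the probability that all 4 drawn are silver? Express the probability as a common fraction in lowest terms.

Multiply the conditional probabilities at each draw: 10/26 · 9/25 · 8/24 · 7/23 = 5040/358800 = 21/1495.

21/1495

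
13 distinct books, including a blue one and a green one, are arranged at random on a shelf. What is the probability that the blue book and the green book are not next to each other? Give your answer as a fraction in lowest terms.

There are 13! = 6227020800 arrangements.
Arrangements with the blue book and the green book adjacent: 2·12! = 958003200.
So not adjacent: 6227020800 − 958003200 = 5269017600, probability 5269017600/6227020800 = 11/13.

11/13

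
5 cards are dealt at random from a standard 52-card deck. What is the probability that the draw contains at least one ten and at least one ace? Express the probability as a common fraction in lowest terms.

6509/64974

There are C(52,5) = 2598960 possible draws.
By inclusion-exclusion on the complements, draws missing all tens or all aces: C(48,5) + C(48,5) − C(44,5) = 1712304 + 1712304 − 1086008 = 2338600.
So draws with at least one of each: 2598960 − 2338600 = 260360, probability 260360/2598960 = 6509/64974.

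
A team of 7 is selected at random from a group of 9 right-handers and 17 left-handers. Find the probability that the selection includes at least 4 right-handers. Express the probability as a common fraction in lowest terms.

There are C(26,7) = 657800 ways to choose the 7.
Favorable selections (at least 4 right-handers): C(9,4)·C(17,3) + C(9,5)·C(17,2) + C(9,6)·C(17,1) + C(9,7)·C(17,0) = 85680 + 17136 + 1428 + 36 = 104280.
Probability = 104280/657800 = 237/1495.

237/1495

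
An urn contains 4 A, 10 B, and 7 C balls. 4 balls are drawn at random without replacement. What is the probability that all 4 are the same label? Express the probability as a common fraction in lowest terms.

There are C(21,4) = 5985 ways to draw 4 balls.
All same label: C(4,4) + C(10,4) + C(7,4) = 1 + 210 + 35 = 246.
Probability = 246/5985 = 82/1995.

82/1995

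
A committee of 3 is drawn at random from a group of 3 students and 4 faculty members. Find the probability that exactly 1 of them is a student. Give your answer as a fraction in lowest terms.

There are C(7,3) = 35 ways to choose 3 from 7.
Selections with exactly 1 student: choose 1 of the 3 students and 2 of the 4 faculty members, C(3,1)·C(4,2) = 3·6 = 18.
Probability = 18/35.

18/35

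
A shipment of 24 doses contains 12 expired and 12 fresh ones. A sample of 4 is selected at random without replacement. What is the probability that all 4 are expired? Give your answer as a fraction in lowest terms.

There are C(24,4) = 10626 possible selections.
Selections with all expired: C(12,4) = 495.
Probability = 495/10626 = 15/322.

15/322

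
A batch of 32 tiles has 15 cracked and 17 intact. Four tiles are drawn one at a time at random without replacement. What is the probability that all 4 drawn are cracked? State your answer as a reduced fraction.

Multiply the conditional probabilities at each draw: 15/32 · 14/31 · 13/30 · 12/29 = 32760/863040 = 273/7192.

273/7192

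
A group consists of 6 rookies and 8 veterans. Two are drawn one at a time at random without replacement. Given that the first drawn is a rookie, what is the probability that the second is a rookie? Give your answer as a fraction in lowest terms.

After removing one rookie, 13 remain: 5 rookies and 8 veterans.
So the probability the next is a rookie is 5/13.

5/13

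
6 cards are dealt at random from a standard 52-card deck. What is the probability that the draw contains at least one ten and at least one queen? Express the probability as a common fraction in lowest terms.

718637/5089630

There are C(52,6) = 20358520 possible draws.
By inclusion-exclusion on the complements, draws missing all tens or all queens: C(48,6) + C(48,6) − C(44,6) = 12271512 + 12271512 − 7059052 = 17483972.
So draws with at least one of each: 20358520 − 17483972 = 2874548, probability 2874548/20358520 = 718637/5089630.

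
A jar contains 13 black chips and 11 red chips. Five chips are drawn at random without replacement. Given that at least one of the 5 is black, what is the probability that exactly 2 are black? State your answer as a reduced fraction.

Work in counts. Selections with at least one black: C(24,5) − C(11,5) = 42504 − 462 = 42042.
Of those, selections where exactly 2 are black: C(13,2)·C(11,3) = 78·165 = 12870.
Conditional probability = 12870/42042 = 15/49.

15/49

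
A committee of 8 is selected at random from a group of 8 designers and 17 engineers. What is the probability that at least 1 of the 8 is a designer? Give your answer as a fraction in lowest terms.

19223/19665

There are C(25,8) = 1081575 ways to choose the 8.
Favorable selections (at least 1 designer): C(8,1)·C(17,7) + C(8,2)·C(17,6) + C(8,3)·C(17,5) + C(8,4)·C(17,4) + C(8,5)·C(17,3) + C(8,6)·C(17,2) + C(8,7)·C(17,1) + C(8,8)·C(17,0) = 155584 + 346528 + 346528 + 166600 + 38080 + 3808 + 136 + 1 = 1057265.
Probability = 1057265/1081575 = 19223/19665.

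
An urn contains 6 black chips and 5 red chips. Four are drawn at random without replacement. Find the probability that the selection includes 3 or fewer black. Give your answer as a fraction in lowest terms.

Total selections: C(11,4) = 330.
The complement is exactly 4 black: C(6,4)·C(5,0) = 15.
Probability = 1 − 15/330 = 315/330 = 21/22.

21/22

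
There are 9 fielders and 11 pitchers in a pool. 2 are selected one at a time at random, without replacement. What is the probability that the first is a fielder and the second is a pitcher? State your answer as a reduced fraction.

Multiply the conditional probabilities at each draw: 9/20 · 11/19 = 99/380.

99/380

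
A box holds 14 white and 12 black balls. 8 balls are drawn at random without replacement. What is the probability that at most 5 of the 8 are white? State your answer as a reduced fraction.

1846/2185

Total selections: C(26,8) = 1562275.
Count the complement (more than 5 white): C(14,6)·C(12,2) + C(14,7)·C(12,1) + C(14,8)·C(12,0) = 198198 + 41184 + 3003 = 242385.
Probability = 1 − 242385/1562275 = 1319890/1562275 = 1846/2185.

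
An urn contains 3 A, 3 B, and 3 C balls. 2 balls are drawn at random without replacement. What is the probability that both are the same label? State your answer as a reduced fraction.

1/4

There are C(9,2) = 36 ways to draw 2 balls.
All same label: C(3,2) + C(3,2) + C(3,2) = 3 + 3 + 3 = 9.
Probability = 9/36 = 1/4.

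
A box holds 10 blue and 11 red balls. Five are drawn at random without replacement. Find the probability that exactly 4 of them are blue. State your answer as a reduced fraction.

There are C(21,5) = 20349 ways to choose 5 from 21.
Selections with exactly 4 blue: choose 4 of the 10 blue and 1 of the 11 red, C(10,4)·C(11,1) = 210·11 = 2310.
Probability = 2310/20349 = 110/969.

110/969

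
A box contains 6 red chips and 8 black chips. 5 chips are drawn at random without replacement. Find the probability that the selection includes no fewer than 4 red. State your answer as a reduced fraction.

9/143

There are C(14,5) = 2002 ways to choose the 5.
Favorable selections (no fewer than 4 red): C(6,4)·C(8,1) + C(6,5)·C(8,0) = 120 + 6 = 126.
Probability = 126/2002 = 9/143.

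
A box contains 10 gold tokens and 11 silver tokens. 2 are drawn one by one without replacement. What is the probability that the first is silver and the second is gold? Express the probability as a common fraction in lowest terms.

Multiply the conditional probabilities at each draw: 11/21 · 10/20 = 110/420 = 11/42.

11/42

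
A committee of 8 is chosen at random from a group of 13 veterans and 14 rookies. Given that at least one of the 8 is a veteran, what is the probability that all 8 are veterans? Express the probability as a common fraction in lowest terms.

3/5168

Work in counts. Selections with at least one veteran: C(27,8) − C(14,8) = 2220075 − 3003 = 2217072.
Of those, selections where all 8 are veterans: C(13,8) = 1287.
Conditional probability = 1287/2217072 = 3/5168.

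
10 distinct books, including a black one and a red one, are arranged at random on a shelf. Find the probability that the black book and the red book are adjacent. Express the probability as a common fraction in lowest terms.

1/5

There are 10! = 3628800 arrangements.
Treat the black book and the red book as a block: 9! arrangements of the blocks × 2 orders within the block = 2·362880 = 725760.
Probability = 725760/3628800 = 1/5.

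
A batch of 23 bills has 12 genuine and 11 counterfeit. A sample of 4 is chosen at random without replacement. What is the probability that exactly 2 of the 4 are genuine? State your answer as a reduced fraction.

66/161

The sample space is all 4-subsets of the 23: C(23,4) = 8855.
Selections with exactly 2 genuine: choose 2 of the 12 genuine and 2 of the 11 counterfeit, C(12,2)·C(11,2) = 66·55 = 3630.
Probability = 3630/8855 = 66/161.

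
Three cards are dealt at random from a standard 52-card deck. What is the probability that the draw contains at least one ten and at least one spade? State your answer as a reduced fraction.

There are C(52,3) = 22100 possible draws.
By inclusion-exclusion on the complements, draws missing all tens or all spades: C(48,3) + C(39,3) − C(36,3) = 17296 + 9139 − 7140 = 19295.
So draws with at least one of each: 22100 − 19295 = 2805, probability 2805/22100 = 33/260.

33/260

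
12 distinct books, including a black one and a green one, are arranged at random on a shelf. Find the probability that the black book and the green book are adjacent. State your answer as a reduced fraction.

There are 12! = 479001600 arrangements.
Treat the black book and the green book as a block: 11! arrangements of the blocks × 2 orders within the block = 2·39916800 = 79833600.
Probability = 79833600/479001600 = 1/6.

1/6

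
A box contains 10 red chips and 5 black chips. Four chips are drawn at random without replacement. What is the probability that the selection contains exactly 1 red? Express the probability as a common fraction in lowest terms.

20/273

Total number of selections: C(15,4) = 1365.
Selections with exactly 1 red: choose 1 of the 10 red and 3 of the 5 black, C(10,1)·C(5,3) = 10·10 = 100.
Probability = 100/1365 = 20/273.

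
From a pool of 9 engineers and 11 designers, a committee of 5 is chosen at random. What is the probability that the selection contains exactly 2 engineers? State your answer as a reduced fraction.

495/1292

Total number of selections: C(20,5) = 15504.
Selections with exactly 2 engineers: choose 2 of the 9 engineers and 3 of the 11 designers, C(9,2)·C(11,3) = 36·165 = 5940.
Probability = 5940/15504 = 495/1292.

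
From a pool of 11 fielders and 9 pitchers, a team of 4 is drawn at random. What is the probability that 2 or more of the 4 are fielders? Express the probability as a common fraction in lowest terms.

Total selections: C(20,4) = 4845.
Favorable selections (2 or more fielders): C(11,2)·C(9,2) + C(11,3)·C(9,1) + C(11,4)·C(9,0) = 1980 + 1485 + 330 = 3795.
Probability = 3795/4845 = 253/323.

253/323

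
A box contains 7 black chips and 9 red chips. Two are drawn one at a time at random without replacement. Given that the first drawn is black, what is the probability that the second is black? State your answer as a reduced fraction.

After removing one black, 15 remain: 6 black and 9 red.
So the probability the next is black is 6/15 = 2/5.

2/5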